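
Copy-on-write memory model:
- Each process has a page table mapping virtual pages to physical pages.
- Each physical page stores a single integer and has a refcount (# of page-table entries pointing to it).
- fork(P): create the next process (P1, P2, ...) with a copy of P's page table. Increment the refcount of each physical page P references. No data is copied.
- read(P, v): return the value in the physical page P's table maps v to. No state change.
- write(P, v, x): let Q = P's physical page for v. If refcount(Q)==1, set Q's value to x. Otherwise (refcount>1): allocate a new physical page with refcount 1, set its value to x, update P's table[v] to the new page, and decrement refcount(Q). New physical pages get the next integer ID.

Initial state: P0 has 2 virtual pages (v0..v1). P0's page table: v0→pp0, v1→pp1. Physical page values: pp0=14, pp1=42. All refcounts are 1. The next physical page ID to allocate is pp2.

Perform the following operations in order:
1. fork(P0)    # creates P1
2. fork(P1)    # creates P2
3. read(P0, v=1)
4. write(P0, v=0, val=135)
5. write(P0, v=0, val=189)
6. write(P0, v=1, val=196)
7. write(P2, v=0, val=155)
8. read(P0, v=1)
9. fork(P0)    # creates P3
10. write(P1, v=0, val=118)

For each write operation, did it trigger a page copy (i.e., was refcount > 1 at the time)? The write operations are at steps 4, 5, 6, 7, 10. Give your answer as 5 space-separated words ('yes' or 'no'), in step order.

Op 1: fork(P0) -> P1. 2 ppages; refcounts: pp0:2 pp1:2
Op 2: fork(P1) -> P2. 2 ppages; refcounts: pp0:3 pp1:3
Op 3: read(P0, v1) -> 42. No state change.
Op 4: write(P0, v0, 135). refcount(pp0)=3>1 -> COPY to pp2. 3 ppages; refcounts: pp0:2 pp1:3 pp2:1
Op 5: write(P0, v0, 189). refcount(pp2)=1 -> write in place. 3 ppages; refcounts: pp0:2 pp1:3 pp2:1
Op 6: write(P0, v1, 196). refcount(pp1)=3>1 -> COPY to pp3. 4 ppages; refcounts: pp0:2 pp1:2 pp2:1 pp3:1
Op 7: write(P2, v0, 155). refcount(pp0)=2>1 -> COPY to pp4. 5 ppages; refcounts: pp0:1 pp1:2 pp2:1 pp3:1 pp4:1
Op 8: read(P0, v1) -> 196. No state change.
Op 9: fork(P0) -> P3. 5 ppages; refcounts: pp0:1 pp1:2 pp2:2 pp3:2 pp4:1
Op 10: write(P1, v0, 118). refcount(pp0)=1 -> write in place. 5 ppages; refcounts: pp0:1 pp1:2 pp2:2 pp3:2 pp4:1

yes no yes yes no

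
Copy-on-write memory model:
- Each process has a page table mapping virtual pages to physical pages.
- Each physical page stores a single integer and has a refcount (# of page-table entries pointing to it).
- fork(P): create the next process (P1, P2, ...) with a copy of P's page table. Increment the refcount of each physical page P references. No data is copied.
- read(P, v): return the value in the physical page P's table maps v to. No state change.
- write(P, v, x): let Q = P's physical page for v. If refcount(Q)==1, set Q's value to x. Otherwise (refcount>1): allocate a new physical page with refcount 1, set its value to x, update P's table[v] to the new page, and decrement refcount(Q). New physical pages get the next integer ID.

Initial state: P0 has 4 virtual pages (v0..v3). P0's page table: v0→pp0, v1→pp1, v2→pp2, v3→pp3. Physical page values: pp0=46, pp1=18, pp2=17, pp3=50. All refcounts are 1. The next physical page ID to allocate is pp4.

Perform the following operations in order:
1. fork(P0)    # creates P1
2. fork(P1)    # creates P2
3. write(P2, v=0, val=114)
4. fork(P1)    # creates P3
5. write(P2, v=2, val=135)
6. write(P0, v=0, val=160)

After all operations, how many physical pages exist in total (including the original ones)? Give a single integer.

Answer: 7

Derivation:
Op 1: fork(P0) -> P1. 4 ppages; refcounts: pp0:2 pp1:2 pp2:2 pp3:2
Op 2: fork(P1) -> P2. 4 ppages; refcounts: pp0:3 pp1:3 pp2:3 pp3:3
Op 3: write(P2, v0, 114). refcount(pp0)=3>1 -> COPY to pp4. 5 ppages; refcounts: pp0:2 pp1:3 pp2:3 pp3:3 pp4:1
Op 4: fork(P1) -> P3. 5 ppages; refcounts: pp0:3 pp1:4 pp2:4 pp3:4 pp4:1
Op 5: write(P2, v2, 135). refcount(pp2)=4>1 -> COPY to pp5. 6 ppages; refcounts: pp0:3 pp1:4 pp2:3 pp3:4 pp4:1 pp5:1
Op 6: write(P0, v0, 160). refcount(pp0)=3>1 -> COPY to pp6. 7 ppages; refcounts: pp0:2 pp1:4 pp2:3 pp3:4 pp4:1 pp5:1 pp6:1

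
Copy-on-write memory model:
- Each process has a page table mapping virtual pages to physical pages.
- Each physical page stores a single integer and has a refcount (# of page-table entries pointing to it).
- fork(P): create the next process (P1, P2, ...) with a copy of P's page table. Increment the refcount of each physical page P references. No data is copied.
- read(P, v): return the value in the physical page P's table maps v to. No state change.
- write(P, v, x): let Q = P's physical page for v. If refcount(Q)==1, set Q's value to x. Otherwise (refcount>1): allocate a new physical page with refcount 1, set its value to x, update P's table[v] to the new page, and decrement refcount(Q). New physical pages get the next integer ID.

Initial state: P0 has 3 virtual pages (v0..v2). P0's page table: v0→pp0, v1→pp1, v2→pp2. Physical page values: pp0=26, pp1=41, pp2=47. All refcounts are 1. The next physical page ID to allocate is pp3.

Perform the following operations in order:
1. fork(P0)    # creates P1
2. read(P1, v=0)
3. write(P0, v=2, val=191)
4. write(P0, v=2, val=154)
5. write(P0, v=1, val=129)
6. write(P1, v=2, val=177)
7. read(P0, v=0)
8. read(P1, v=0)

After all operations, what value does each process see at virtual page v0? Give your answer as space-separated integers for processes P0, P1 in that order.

Answer: 26 26

Derivation:
Op 1: fork(P0) -> P1. 3 ppages; refcounts: pp0:2 pp1:2 pp2:2
Op 2: read(P1, v0) -> 26. No state change.
Op 3: write(P0, v2, 191). refcount(pp2)=2>1 -> COPY to pp3. 4 ppages; refcounts: pp0:2 pp1:2 pp2:1 pp3:1
Op 4: write(P0, v2, 154). refcount(pp3)=1 -> write in place. 4 ppages; refcounts: pp0:2 pp1:2 pp2:1 pp3:1
Op 5: write(P0, v1, 129). refcount(pp1)=2>1 -> COPY to pp4. 5 ppages; refcounts: pp0:2 pp1:1 pp2:1 pp3:1 pp4:1
Op 6: write(P1, v2, 177). refcount(pp2)=1 -> write in place. 5 ppages; refcounts: pp0:2 pp1:1 pp2:1 pp3:1 pp4:1
Op 7: read(P0, v0) -> 26. No state change.
Op 8: read(P1, v0) -> 26. No state change.
P0: v0 -> pp0 = 26
P1: v0 -> pp0 = 26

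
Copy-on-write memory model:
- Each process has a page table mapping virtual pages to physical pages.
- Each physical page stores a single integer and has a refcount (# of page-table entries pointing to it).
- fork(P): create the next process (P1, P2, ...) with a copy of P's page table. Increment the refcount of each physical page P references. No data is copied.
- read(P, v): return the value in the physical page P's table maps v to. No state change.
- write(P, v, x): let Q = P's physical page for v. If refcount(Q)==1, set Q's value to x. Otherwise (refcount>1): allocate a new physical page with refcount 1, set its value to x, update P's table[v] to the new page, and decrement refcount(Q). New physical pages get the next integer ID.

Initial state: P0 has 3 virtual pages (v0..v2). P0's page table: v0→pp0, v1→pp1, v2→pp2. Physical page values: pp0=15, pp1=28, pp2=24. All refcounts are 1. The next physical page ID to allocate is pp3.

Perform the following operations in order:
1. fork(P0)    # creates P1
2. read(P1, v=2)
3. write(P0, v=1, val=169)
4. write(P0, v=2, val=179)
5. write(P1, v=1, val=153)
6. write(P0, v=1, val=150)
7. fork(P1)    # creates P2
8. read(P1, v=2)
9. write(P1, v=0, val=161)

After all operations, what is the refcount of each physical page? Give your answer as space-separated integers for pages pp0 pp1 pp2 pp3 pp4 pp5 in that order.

Answer: 2 2 2 1 1 1

Derivation:
Op 1: fork(P0) -> P1. 3 ppages; refcounts: pp0:2 pp1:2 pp2:2
Op 2: read(P1, v2) -> 24. No state change.
Op 3: write(P0, v1, 169). refcount(pp1)=2>1 -> COPY to pp3. 4 ppages; refcounts: pp0:2 pp1:1 pp2:2 pp3:1
Op 4: write(P0, v2, 179). refcount(pp2)=2>1 -> COPY to pp4. 5 ppages; refcounts: pp0:2 pp1:1 pp2:1 pp3:1 pp4:1
Op 5: write(P1, v1, 153). refcount(pp1)=1 -> write in place. 5 ppages; refcounts: pp0:2 pp1:1 pp2:1 pp3:1 pp4:1
Op 6: write(P0, v1, 150). refcount(pp3)=1 -> write in place. 5 ppages; refcounts: pp0:2 pp1:1 pp2:1 pp3:1 pp4:1
Op 7: fork(P1) -> P2. 5 ppages; refcounts: pp0:3 pp1:2 pp2:2 pp3:1 pp4:1
Op 8: read(P1, v2) -> 24. No state change.
Op 9: write(P1, v0, 161). refcount(pp0)=3>1 -> COPY to pp5. 6 ppages; refcounts: pp0:2 pp1:2 pp2:2 pp3:1 pp4:1 pp5:1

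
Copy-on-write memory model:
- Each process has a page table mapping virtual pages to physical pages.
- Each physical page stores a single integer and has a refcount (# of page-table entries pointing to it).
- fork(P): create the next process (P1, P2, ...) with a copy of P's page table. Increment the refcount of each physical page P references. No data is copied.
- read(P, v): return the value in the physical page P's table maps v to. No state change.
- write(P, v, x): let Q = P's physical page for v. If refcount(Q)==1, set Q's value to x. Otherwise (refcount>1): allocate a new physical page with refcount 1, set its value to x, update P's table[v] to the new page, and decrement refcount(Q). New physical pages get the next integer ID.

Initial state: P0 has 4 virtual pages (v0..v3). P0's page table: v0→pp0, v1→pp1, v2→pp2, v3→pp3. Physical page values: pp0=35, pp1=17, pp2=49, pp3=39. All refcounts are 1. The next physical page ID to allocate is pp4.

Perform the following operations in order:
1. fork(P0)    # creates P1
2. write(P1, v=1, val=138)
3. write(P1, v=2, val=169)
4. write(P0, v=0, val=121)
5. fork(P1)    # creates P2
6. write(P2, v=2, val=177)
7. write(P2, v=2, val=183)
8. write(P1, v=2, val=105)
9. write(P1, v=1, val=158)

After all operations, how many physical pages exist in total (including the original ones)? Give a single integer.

Answer: 9

Derivation:
Op 1: fork(P0) -> P1. 4 ppages; refcounts: pp0:2 pp1:2 pp2:2 pp3:2
Op 2: write(P1, v1, 138). refcount(pp1)=2>1 -> COPY to pp4. 5 ppages; refcounts: pp0:2 pp1:1 pp2:2 pp3:2 pp4:1
Op 3: write(P1, v2, 169). refcount(pp2)=2>1 -> COPY to pp5. 6 ppages; refcounts: pp0:2 pp1:1 pp2:1 pp3:2 pp4:1 pp5:1
Op 4: write(P0, v0, 121). refcount(pp0)=2>1 -> COPY to pp6. 7 ppages; refcounts: pp0:1 pp1:1 pp2:1 pp3:2 pp4:1 pp5:1 pp6:1
Op 5: fork(P1) -> P2. 7 ppages; refcounts: pp0:2 pp1:1 pp2:1 pp3:3 pp4:2 pp5:2 pp6:1
Op 6: write(P2, v2, 177). refcount(pp5)=2>1 -> COPY to pp7. 8 ppages; refcounts: pp0:2 pp1:1 pp2:1 pp3:3 pp4:2 pp5:1 pp6:1 pp7:1
Op 7: write(P2, v2, 183). refcount(pp7)=1 -> write in place. 8 ppages; refcounts: pp0:2 pp1:1 pp2:1 pp3:3 pp4:2 pp5:1 pp6:1 pp7:1
Op 8: write(P1, v2, 105). refcount(pp5)=1 -> write in place. 8 ppages; refcounts: pp0:2 pp1:1 pp2:1 pp3:3 pp4:2 pp5:1 pp6:1 pp7:1
Op 9: write(P1, v1, 158). refcount(pp4)=2>1 -> COPY to pp8. 9 ppages; refcounts: pp0:2 pp1:1 pp2:1 pp3:3 pp4:1 pp5:1 pp6:1 pp7:1 pp8:1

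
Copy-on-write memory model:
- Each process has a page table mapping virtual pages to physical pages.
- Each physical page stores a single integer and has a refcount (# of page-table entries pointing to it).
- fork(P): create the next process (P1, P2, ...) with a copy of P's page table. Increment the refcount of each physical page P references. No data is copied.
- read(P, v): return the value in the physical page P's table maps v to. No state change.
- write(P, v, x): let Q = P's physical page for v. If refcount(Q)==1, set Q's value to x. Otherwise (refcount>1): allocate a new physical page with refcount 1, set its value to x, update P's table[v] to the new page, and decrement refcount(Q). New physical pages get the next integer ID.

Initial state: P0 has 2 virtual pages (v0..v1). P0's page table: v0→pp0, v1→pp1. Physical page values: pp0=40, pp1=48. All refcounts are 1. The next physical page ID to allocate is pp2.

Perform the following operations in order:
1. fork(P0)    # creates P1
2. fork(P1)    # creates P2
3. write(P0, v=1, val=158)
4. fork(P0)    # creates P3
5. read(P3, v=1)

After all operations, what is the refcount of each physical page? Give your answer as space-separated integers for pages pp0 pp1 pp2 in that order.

Op 1: fork(P0) -> P1. 2 ppages; refcounts: pp0:2 pp1:2
Op 2: fork(P1) -> P2. 2 ppages; refcounts: pp0:3 pp1:3
Op 3: write(P0, v1, 158). refcount(pp1)=3>1 -> COPY to pp2. 3 ppages; refcounts: pp0:3 pp1:2 pp2:1
Op 4: fork(P0) -> P3. 3 ppages; refcounts: pp0:4 pp1:2 pp2:2
Op 5: read(P3, v1) -> 158. No state change.

Answer: 4 2 2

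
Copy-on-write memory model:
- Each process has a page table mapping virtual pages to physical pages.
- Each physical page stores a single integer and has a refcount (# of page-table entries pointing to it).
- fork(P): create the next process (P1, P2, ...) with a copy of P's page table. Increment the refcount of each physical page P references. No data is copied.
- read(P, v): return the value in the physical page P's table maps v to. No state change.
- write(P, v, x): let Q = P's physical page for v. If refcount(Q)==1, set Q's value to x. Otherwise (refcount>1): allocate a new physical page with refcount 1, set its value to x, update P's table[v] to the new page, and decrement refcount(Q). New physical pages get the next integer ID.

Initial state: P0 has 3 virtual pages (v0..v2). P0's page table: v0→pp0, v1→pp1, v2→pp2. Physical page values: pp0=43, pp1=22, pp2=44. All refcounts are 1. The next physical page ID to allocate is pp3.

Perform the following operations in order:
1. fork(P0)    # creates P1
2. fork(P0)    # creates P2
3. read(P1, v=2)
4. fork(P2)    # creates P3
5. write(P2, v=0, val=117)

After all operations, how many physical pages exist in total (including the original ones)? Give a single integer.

Answer: 4

Derivation:
Op 1: fork(P0) -> P1. 3 ppages; refcounts: pp0:2 pp1:2 pp2:2
Op 2: fork(P0) -> P2. 3 ppages; refcounts: pp0:3 pp1:3 pp2:3
Op 3: read(P1, v2) -> 44. No state change.
Op 4: fork(P2) -> P3. 3 ppages; refcounts: pp0:4 pp1:4 pp2:4
Op 5: write(P2, v0, 117). refcount(pp0)=4>1 -> COPY to pp3. 4 ppages; refcounts: pp0:3 pp1:4 pp2:4 pp3:1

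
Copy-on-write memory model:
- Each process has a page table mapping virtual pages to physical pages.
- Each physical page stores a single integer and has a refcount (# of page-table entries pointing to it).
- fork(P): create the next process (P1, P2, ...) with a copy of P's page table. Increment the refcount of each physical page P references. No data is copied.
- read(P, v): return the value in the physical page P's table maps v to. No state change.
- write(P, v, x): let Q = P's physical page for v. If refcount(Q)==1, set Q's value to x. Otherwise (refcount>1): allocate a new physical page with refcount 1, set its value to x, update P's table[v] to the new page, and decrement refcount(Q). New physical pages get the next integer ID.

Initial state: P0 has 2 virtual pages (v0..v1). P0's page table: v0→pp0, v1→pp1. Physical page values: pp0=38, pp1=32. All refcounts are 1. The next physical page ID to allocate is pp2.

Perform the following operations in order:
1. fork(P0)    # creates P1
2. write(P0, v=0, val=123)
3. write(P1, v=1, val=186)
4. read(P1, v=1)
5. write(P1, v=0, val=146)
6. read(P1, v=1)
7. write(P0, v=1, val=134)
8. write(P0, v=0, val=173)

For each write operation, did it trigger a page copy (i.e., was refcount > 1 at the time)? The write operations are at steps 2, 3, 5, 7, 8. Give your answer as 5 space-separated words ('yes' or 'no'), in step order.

Op 1: fork(P0) -> P1. 2 ppages; refcounts: pp0:2 pp1:2
Op 2: write(P0, v0, 123). refcount(pp0)=2>1 -> COPY to pp2. 3 ppages; refcounts: pp0:1 pp1:2 pp2:1
Op 3: write(P1, v1, 186). refcount(pp1)=2>1 -> COPY to pp3. 4 ppages; refcounts: pp0:1 pp1:1 pp2:1 pp3:1
Op 4: read(P1, v1) -> 186. No state change.
Op 5: write(P1, v0, 146). refcount(pp0)=1 -> write in place. 4 ppages; refcounts: pp0:1 pp1:1 pp2:1 pp3:1
Op 6: read(P1, v1) -> 186. No state change.
Op 7: write(P0, v1, 134). refcount(pp1)=1 -> write in place. 4 ppages; refcounts: pp0:1 pp1:1 pp2:1 pp3:1
Op 8: write(P0, v0, 173). refcount(pp2)=1 -> write in place. 4 ppages; refcounts: pp0:1 pp1:1 pp2:1 pp3:1

yes yes no no no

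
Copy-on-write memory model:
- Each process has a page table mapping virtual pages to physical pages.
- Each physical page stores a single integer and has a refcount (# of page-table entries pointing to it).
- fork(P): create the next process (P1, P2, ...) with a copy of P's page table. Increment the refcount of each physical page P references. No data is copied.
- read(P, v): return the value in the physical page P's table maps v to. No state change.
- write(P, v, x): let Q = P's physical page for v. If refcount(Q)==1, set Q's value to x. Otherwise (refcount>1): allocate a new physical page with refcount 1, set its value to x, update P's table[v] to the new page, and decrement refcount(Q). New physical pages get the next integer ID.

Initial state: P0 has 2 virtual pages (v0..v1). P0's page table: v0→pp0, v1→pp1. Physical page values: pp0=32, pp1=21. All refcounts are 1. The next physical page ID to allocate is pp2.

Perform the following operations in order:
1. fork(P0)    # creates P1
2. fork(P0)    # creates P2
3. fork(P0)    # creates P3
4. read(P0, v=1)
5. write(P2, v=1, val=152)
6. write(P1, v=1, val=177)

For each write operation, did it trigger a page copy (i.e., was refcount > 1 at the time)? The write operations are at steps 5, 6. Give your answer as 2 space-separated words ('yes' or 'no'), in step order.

Op 1: fork(P0) -> P1. 2 ppages; refcounts: pp0:2 pp1:2
Op 2: fork(P0) -> P2. 2 ppages; refcounts: pp0:3 pp1:3
Op 3: fork(P0) -> P3. 2 ppages; refcounts: pp0:4 pp1:4
Op 4: read(P0, v1) -> 21. No state change.
Op 5: write(P2, v1, 152). refcount(pp1)=4>1 -> COPY to pp2. 3 ppages; refcounts: pp0:4 pp1:3 pp2:1
Op 6: write(P1, v1, 177). refcount(pp1)=3>1 -> COPY to pp3. 4 ppages; refcounts: pp0:4 pp1:2 pp2:1 pp3:1

yes yes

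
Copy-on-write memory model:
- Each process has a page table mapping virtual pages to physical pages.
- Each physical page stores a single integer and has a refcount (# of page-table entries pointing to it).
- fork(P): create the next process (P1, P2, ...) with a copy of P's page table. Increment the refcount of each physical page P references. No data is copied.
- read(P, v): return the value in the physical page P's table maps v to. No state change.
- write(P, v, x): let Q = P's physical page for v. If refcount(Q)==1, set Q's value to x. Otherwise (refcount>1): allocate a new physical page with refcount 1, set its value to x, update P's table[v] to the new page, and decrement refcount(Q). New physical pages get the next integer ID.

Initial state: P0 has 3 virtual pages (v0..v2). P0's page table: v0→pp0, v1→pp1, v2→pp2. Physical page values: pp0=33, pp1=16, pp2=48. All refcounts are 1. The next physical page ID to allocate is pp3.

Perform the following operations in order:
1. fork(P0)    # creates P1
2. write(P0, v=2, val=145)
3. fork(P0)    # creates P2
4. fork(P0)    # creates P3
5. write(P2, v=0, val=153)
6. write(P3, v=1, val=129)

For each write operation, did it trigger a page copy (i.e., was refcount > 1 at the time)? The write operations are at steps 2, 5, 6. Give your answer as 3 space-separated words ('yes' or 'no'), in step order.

Op 1: fork(P0) -> P1. 3 ppages; refcounts: pp0:2 pp1:2 pp2:2
Op 2: write(P0, v2, 145). refcount(pp2)=2>1 -> COPY to pp3. 4 ppages; refcounts: pp0:2 pp1:2 pp2:1 pp3:1
Op 3: fork(P0) -> P2. 4 ppages; refcounts: pp0:3 pp1:3 pp2:1 pp3:2
Op 4: fork(P0) -> P3. 4 ppages; refcounts: pp0:4 pp1:4 pp2:1 pp3:3
Op 5: write(P2, v0, 153). refcount(pp0)=4>1 -> COPY to pp4. 5 ppages; refcounts: pp0:3 pp1:4 pp2:1 pp3:3 pp4:1
Op 6: write(P3, v1, 129). refcount(pp1)=4>1 -> COPY to pp5. 6 ppages; refcounts: pp0:3 pp1:3 pp2:1 pp3:3 pp4:1 pp5:1

yes yes yes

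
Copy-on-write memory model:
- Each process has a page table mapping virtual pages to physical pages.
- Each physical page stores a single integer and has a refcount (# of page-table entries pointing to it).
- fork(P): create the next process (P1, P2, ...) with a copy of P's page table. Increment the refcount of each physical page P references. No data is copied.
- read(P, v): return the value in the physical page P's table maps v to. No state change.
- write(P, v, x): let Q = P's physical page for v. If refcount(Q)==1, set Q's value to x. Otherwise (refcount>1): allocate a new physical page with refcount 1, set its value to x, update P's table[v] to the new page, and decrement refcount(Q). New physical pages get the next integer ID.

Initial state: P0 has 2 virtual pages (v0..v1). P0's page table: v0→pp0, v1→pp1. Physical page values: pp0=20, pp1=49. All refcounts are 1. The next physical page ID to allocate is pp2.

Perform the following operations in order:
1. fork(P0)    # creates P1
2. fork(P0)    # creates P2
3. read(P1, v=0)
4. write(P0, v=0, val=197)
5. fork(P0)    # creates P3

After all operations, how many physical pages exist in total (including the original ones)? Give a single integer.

Answer: 3

Derivation:
Op 1: fork(P0) -> P1. 2 ppages; refcounts: pp0:2 pp1:2
Op 2: fork(P0) -> P2. 2 ppages; refcounts: pp0:3 pp1:3
Op 3: read(P1, v0) -> 20. No state change.
Op 4: write(P0, v0, 197). refcount(pp0)=3>1 -> COPY to pp2. 3 ppages; refcounts: pp0:2 pp1:3 pp2:1
Op 5: fork(P0) -> P3. 3 ppages; refcounts: pp0:2 pp1:4 pp2:2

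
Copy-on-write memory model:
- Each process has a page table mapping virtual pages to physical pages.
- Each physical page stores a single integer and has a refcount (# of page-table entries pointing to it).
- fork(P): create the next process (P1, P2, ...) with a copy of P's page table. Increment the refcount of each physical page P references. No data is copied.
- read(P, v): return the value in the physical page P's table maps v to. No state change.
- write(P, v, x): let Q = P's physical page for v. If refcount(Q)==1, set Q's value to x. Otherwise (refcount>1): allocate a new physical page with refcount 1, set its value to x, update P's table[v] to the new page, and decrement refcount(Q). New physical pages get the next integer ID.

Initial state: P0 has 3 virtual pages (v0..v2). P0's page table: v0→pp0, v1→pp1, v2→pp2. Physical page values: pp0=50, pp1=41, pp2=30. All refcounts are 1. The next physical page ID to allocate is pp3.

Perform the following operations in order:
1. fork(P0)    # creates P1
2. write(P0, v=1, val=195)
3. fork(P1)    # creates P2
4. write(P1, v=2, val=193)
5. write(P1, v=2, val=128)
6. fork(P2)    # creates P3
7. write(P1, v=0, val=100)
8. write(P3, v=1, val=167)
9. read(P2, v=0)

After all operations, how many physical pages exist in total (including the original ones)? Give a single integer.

Answer: 7

Derivation:
Op 1: fork(P0) -> P1. 3 ppages; refcounts: pp0:2 pp1:2 pp2:2
Op 2: write(P0, v1, 195). refcount(pp1)=2>1 -> COPY to pp3. 4 ppages; refcounts: pp0:2 pp1:1 pp2:2 pp3:1
Op 3: fork(P1) -> P2. 4 ppages; refcounts: pp0:3 pp1:2 pp2:3 pp3:1
Op 4: write(P1, v2, 193). refcount(pp2)=3>1 -> COPY to pp4. 5 ppages; refcounts: pp0:3 pp1:2 pp2:2 pp3:1 pp4:1
Op 5: write(P1, v2, 128). refcount(pp4)=1 -> write in place. 5 ppages; refcounts: pp0:3 pp1:2 pp2:2 pp3:1 pp4:1
Op 6: fork(P2) -> P3. 5 ppages; refcounts: pp0:4 pp1:3 pp2:3 pp3:1 pp4:1
Op 7: write(P1, v0, 100). refcount(pp0)=4>1 -> COPY to pp5. 6 ppages; refcounts: pp0:3 pp1:3 pp2:3 pp3:1 pp4:1 pp5:1
Op 8: write(P3, v1, 167). refcount(pp1)=3>1 -> COPY to pp6. 7 ppages; refcounts: pp0:3 pp1:2 pp2:3 pp3:1 pp4:1 pp5:1 pp6:1
Op 9: read(P2, v0) -> 50. No state change.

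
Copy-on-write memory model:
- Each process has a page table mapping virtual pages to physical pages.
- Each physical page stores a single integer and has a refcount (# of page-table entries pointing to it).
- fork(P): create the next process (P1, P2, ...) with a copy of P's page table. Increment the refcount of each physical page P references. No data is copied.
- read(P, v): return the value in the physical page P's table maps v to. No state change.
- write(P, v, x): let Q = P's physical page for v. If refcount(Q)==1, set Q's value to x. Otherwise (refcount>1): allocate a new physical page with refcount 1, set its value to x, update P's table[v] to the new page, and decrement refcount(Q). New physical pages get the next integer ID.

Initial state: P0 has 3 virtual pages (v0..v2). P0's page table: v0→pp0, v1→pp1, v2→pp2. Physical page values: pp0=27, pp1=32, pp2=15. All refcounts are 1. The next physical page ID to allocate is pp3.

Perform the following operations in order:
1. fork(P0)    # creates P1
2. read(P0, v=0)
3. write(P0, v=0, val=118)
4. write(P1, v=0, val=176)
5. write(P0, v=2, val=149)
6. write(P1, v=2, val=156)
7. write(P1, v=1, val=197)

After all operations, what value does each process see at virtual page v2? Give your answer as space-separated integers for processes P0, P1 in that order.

Op 1: fork(P0) -> P1. 3 ppages; refcounts: pp0:2 pp1:2 pp2:2
Op 2: read(P0, v0) -> 27. No state change.
Op 3: write(P0, v0, 118). refcount(pp0)=2>1 -> COPY to pp3. 4 ppages; refcounts: pp0:1 pp1:2 pp2:2 pp3:1
Op 4: write(P1, v0, 176). refcount(pp0)=1 -> write in place. 4 ppages; refcounts: pp0:1 pp1:2 pp2:2 pp3:1
Op 5: write(P0, v2, 149). refcount(pp2)=2>1 -> COPY to pp4. 5 ppages; refcounts: pp0:1 pp1:2 pp2:1 pp3:1 pp4:1
Op 6: write(P1, v2, 156). refcount(pp2)=1 -> write in place. 5 ppages; refcounts: pp0:1 pp1:2 pp2:1 pp3:1 pp4:1
Op 7: write(P1, v1, 197). refcount(pp1)=2>1 -> COPY to pp5. 6 ppages; refcounts: pp0:1 pp1:1 pp2:1 pp3:1 pp4:1 pp5:1
P0: v2 -> pp4 = 149
P1: v2 -> pp2 = 156

Answer: 149 156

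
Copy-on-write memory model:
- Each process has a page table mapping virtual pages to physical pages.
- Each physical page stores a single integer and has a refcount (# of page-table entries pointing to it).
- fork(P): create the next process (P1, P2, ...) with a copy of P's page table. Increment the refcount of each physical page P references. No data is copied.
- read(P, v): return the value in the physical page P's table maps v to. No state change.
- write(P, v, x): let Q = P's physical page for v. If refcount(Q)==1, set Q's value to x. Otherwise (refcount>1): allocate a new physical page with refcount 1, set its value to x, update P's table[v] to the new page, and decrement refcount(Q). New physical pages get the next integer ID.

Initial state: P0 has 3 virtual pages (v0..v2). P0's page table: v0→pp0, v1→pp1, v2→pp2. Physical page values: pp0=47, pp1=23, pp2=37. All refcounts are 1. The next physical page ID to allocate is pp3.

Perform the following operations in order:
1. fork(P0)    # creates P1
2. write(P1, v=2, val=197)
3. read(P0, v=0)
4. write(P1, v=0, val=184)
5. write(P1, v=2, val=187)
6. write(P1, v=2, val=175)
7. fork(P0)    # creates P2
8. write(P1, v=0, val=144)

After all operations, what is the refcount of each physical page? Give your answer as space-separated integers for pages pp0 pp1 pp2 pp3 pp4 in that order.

Op 1: fork(P0) -> P1. 3 ppages; refcounts: pp0:2 pp1:2 pp2:2
Op 2: write(P1, v2, 197). refcount(pp2)=2>1 -> COPY to pp3. 4 ppages; refcounts: pp0:2 pp1:2 pp2:1 pp3:1
Op 3: read(P0, v0) -> 47. No state change.
Op 4: write(P1, v0, 184). refcount(pp0)=2>1 -> COPY to pp4. 5 ppages; refcounts: pp0:1 pp1:2 pp2:1 pp3:1 pp4:1
Op 5: write(P1, v2, 187). refcount(pp3)=1 -> write in place. 5 ppages; refcounts: pp0:1 pp1:2 pp2:1 pp3:1 pp4:1
Op 6: write(P1, v2, 175). refcount(pp3)=1 -> write in place. 5 ppages; refcounts: pp0:1 pp1:2 pp2:1 pp3:1 pp4:1
Op 7: fork(P0) -> P2. 5 ppages; refcounts: pp0:2 pp1:3 pp2:2 pp3:1 pp4:1
Op 8: write(P1, v0, 144). refcount(pp4)=1 -> write in place. 5 ppages; refcounts: pp0:2 pp1:3 pp2:2 pp3:1 pp4:1

Answer: 2 3 2 1 1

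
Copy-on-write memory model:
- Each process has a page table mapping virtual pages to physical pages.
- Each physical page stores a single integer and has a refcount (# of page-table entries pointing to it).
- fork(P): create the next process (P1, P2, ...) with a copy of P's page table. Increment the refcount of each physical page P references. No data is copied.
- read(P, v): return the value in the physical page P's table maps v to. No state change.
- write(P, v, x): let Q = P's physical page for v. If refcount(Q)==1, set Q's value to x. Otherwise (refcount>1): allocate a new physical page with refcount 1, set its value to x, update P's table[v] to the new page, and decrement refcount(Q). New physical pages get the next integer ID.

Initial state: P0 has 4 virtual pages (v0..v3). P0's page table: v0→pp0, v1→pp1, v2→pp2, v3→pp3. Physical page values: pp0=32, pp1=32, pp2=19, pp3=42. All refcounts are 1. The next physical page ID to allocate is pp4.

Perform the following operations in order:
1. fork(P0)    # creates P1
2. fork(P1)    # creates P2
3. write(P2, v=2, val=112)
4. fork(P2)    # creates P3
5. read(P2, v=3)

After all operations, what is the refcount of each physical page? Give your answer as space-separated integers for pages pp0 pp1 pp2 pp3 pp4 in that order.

Answer: 4 4 2 4 2

Derivation:
Op 1: fork(P0) -> P1. 4 ppages; refcounts: pp0:2 pp1:2 pp2:2 pp3:2
Op 2: fork(P1) -> P2. 4 ppages; refcounts: pp0:3 pp1:3 pp2:3 pp3:3
Op 3: write(P2, v2, 112). refcount(pp2)=3>1 -> COPY to pp4. 5 ppages; refcounts: pp0:3 pp1:3 pp2:2 pp3:3 pp4:1
Op 4: fork(P2) -> P3. 5 ppages; refcounts: pp0:4 pp1:4 pp2:2 pp3:4 pp4:2
Op 5: read(P2, v3) -> 42. No state change.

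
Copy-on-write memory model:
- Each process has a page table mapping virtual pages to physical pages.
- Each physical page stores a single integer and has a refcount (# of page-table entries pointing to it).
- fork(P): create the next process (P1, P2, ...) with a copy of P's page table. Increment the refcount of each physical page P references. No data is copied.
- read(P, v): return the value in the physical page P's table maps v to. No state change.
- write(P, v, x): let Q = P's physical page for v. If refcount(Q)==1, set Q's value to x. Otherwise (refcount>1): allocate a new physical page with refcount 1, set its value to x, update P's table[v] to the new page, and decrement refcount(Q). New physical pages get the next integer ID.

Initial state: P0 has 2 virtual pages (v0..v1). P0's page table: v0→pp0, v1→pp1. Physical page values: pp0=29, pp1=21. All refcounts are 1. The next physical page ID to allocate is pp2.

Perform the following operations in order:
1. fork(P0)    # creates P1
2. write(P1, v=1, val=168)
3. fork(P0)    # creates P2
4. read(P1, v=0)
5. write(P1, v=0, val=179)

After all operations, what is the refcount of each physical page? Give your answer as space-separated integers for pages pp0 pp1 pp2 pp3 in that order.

Op 1: fork(P0) -> P1. 2 ppages; refcounts: pp0:2 pp1:2
Op 2: write(P1, v1, 168). refcount(pp1)=2>1 -> COPY to pp2. 3 ppages; refcounts: pp0:2 pp1:1 pp2:1
Op 3: fork(P0) -> P2. 3 ppages; refcounts: pp0:3 pp1:2 pp2:1
Op 4: read(P1, v0) -> 29. No state change.
Op 5: write(P1, v0, 179). refcount(pp0)=3>1 -> COPY to pp3. 4 ppages; refcounts: pp0:2 pp1:2 pp2:1 pp3:1

Answer: 2 2 1 1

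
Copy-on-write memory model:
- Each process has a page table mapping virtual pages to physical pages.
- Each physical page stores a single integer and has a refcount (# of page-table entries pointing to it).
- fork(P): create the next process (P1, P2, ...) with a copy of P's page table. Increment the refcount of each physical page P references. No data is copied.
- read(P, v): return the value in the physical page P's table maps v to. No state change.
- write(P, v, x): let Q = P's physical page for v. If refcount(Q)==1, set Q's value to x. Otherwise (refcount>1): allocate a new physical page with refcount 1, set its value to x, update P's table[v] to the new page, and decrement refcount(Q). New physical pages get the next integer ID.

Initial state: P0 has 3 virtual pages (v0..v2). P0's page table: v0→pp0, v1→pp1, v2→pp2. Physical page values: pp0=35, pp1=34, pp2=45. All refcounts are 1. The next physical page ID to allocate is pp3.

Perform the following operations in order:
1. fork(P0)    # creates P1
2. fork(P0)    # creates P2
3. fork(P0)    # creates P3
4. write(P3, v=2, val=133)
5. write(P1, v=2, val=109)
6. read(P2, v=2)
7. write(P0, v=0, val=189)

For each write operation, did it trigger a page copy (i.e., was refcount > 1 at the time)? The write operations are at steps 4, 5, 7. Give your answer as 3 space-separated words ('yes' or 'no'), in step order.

Op 1: fork(P0) -> P1. 3 ppages; refcounts: pp0:2 pp1:2 pp2:2
Op 2: fork(P0) -> P2. 3 ppages; refcounts: pp0:3 pp1:3 pp2:3
Op 3: fork(P0) -> P3. 3 ppages; refcounts: pp0:4 pp1:4 pp2:4
Op 4: write(P3, v2, 133). refcount(pp2)=4>1 -> COPY to pp3. 4 ppages; refcounts: pp0:4 pp1:4 pp2:3 pp3:1
Op 5: write(P1, v2, 109). refcount(pp2)=3>1 -> COPY to pp4. 5 ppages; refcounts: pp0:4 pp1:4 pp2:2 pp3:1 pp4:1
Op 6: read(P2, v2) -> 45. No state change.
Op 7: write(P0, v0, 189). refcount(pp0)=4>1 -> COPY to pp5. 6 ppages; refcounts: pp0:3 pp1:4 pp2:2 pp3:1 pp4:1 pp5:1

yes yes yes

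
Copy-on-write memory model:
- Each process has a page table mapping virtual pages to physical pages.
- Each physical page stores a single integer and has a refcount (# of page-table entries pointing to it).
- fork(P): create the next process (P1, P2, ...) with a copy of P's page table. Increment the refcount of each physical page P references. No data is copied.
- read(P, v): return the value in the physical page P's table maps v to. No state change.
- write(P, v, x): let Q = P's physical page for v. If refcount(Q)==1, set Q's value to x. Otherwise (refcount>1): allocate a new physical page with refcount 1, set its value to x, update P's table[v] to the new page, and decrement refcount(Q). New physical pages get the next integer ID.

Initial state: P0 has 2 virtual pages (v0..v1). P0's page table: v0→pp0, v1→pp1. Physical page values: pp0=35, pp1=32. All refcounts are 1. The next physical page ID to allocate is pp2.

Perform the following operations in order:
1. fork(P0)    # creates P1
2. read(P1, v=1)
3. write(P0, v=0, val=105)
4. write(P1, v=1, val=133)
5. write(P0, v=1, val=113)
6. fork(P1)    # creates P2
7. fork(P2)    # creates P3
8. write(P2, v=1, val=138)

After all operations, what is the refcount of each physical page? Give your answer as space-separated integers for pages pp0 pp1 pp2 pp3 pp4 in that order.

Op 1: fork(P0) -> P1. 2 ppages; refcounts: pp0:2 pp1:2
Op 2: read(P1, v1) -> 32. No state change.
Op 3: write(P0, v0, 105). refcount(pp0)=2>1 -> COPY to pp2. 3 ppages; refcounts: pp0:1 pp1:2 pp2:1
Op 4: write(P1, v1, 133). refcount(pp1)=2>1 -> COPY to pp3. 4 ppages; refcounts: pp0:1 pp1:1 pp2:1 pp3:1
Op 5: write(P0, v1, 113). refcount(pp1)=1 -> write in place. 4 ppages; refcounts: pp0:1 pp1:1 pp2:1 pp3:1
Op 6: fork(P1) -> P2. 4 ppages; refcounts: pp0:2 pp1:1 pp2:1 pp3:2
Op 7: fork(P2) -> P3. 4 ppages; refcounts: pp0:3 pp1:1 pp2:1 pp3:3
Op 8: write(P2, v1, 138). refcount(pp3)=3>1 -> COPY to pp4. 5 ppages; refcounts: pp0:3 pp1:1 pp2:1 pp3:2 pp4:1

Answer: 3 1 1 2 1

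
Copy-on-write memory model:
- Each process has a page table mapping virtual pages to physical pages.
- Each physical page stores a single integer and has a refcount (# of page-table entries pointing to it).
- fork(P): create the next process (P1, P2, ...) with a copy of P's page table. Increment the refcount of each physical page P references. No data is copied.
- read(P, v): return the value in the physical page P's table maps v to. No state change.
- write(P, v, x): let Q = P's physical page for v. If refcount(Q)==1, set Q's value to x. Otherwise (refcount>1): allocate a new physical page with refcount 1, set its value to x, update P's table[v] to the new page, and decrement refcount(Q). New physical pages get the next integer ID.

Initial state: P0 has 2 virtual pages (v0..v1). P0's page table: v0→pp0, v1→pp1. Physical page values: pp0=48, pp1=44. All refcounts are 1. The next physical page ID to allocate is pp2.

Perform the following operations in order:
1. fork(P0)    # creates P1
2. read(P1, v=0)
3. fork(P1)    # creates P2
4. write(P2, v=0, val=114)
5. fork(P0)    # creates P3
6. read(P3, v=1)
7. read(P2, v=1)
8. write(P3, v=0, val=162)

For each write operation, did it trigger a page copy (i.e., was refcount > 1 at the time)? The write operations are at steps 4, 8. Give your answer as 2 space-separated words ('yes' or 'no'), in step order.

Op 1: fork(P0) -> P1. 2 ppages; refcounts: pp0:2 pp1:2
Op 2: read(P1, v0) -> 48. No state change.
Op 3: fork(P1) -> P2. 2 ppages; refcounts: pp0:3 pp1:3
Op 4: write(P2, v0, 114). refcount(pp0)=3>1 -> COPY to pp2. 3 ppages; refcounts: pp0:2 pp1:3 pp2:1
Op 5: fork(P0) -> P3. 3 ppages; refcounts: pp0:3 pp1:4 pp2:1
Op 6: read(P3, v1) -> 44. No state change.
Op 7: read(P2, v1) -> 44. No state change.
Op 8: write(P3, v0, 162). refcount(pp0)=3>1 -> COPY to pp3. 4 ppages; refcounts: pp0:2 pp1:4 pp2:1 pp3:1

yes yes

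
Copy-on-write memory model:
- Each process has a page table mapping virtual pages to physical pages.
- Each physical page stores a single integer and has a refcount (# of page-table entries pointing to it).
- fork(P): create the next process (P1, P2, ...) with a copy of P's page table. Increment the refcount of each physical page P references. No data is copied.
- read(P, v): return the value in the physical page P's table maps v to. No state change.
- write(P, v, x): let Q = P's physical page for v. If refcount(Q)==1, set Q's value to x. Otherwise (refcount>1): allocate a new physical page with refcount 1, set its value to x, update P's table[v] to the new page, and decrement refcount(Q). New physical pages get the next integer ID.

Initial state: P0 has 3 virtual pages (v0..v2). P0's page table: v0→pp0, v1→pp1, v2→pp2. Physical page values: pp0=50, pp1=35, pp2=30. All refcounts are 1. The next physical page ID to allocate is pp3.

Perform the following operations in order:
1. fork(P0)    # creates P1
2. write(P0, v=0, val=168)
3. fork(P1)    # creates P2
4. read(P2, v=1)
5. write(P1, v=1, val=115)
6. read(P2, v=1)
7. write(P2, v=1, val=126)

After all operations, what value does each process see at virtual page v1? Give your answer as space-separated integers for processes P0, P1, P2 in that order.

Answer: 35 115 126

Derivation:
Op 1: fork(P0) -> P1. 3 ppages; refcounts: pp0:2 pp1:2 pp2:2
Op 2: write(P0, v0, 168). refcount(pp0)=2>1 -> COPY to pp3. 4 ppages; refcounts: pp0:1 pp1:2 pp2:2 pp3:1
Op 3: fork(P1) -> P2. 4 ppages; refcounts: pp0:2 pp1:3 pp2:3 pp3:1
Op 4: read(P2, v1) -> 35. No state change.
Op 5: write(P1, v1, 115). refcount(pp1)=3>1 -> COPY to pp4. 5 ppages; refcounts: pp0:2 pp1:2 pp2:3 pp3:1 pp4:1
Op 6: read(P2, v1) -> 35. No state change.
Op 7: write(P2, v1, 126). refcount(pp1)=2>1 -> COPY to pp5. 6 ppages; refcounts: pp0:2 pp1:1 pp2:3 pp3:1 pp4:1 pp5:1
P0: v1 -> pp1 = 35
P1: v1 -> pp4 = 115
P2: v1 -> pp5 = 126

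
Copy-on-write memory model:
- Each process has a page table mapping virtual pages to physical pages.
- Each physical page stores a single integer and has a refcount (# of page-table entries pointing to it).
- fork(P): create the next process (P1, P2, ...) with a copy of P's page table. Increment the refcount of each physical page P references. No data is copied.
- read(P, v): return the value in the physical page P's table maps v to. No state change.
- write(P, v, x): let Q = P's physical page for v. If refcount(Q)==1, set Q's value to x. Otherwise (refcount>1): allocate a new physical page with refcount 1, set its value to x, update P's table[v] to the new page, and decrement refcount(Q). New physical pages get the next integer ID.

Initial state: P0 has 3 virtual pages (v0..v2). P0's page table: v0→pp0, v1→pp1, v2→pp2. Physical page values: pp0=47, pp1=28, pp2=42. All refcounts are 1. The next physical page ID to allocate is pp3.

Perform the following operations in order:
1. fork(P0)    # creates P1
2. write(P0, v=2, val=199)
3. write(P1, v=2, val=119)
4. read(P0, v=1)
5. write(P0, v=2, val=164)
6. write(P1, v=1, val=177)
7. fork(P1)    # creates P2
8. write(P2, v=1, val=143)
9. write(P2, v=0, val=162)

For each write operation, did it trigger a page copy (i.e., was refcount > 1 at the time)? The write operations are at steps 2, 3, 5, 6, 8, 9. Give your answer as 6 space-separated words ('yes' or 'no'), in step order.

Op 1: fork(P0) -> P1. 3 ppages; refcounts: pp0:2 pp1:2 pp2:2
Op 2: write(P0, v2, 199). refcount(pp2)=2>1 -> COPY to pp3. 4 ppages; refcounts: pp0:2 pp1:2 pp2:1 pp3:1
Op 3: write(P1, v2, 119). refcount(pp2)=1 -> write in place. 4 ppages; refcounts: pp0:2 pp1:2 pp2:1 pp3:1
Op 4: read(P0, v1) -> 28. No state change.
Op 5: write(P0, v2, 164). refcount(pp3)=1 -> write in place. 4 ppages; refcounts: pp0:2 pp1:2 pp2:1 pp3:1
Op 6: write(P1, v1, 177). refcount(pp1)=2>1 -> COPY to pp4. 5 ppages; refcounts: pp0:2 pp1:1 pp2:1 pp3:1 pp4:1
Op 7: fork(P1) -> P2. 5 ppages; refcounts: pp0:3 pp1:1 pp2:2 pp3:1 pp4:2
Op 8: write(P2, v1, 143). refcount(pp4)=2>1 -> COPY to pp5. 6 ppages; refcounts: pp0:3 pp1:1 pp2:2 pp3:1 pp4:1 pp5:1
Op 9: write(P2, v0, 162). refcount(pp0)=3>1 -> COPY to pp6. 7 ppages; refcounts: pp0:2 pp1:1 pp2:2 pp3:1 pp4:1 pp5:1 pp6:1

yes no no yes yes yes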